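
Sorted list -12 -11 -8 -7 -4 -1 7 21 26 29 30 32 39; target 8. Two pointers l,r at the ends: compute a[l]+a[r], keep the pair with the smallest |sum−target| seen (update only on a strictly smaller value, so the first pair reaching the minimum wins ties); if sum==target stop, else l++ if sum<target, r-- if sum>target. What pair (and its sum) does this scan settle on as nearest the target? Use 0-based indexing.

l=0 r=12: -12+39=27 d=19 *, r--
l=0 r=11: -12+32=20 d=12 *, r--
l=0 r=10: -12+30=18 d=10 *, r--
l=0 r=9: -12+29=17 d=9 *, r--
l=0 r=8: -12+26=14 d=6 *, r--
l=0 r=7: -12+21=9 d=1 *, r--
l=0 r=6: -12+7=-5 d=13, l++
l=1 r=6: -11+7=-4 d=12, l++
l=2 r=6: -8+7=-1 d=9, l++
l=3 r=6: -7+7=0 d=8, l++
l=4 r=6: -4+7=3 d=5, l++
l=5 r=6: -1+7=6 d=2, l++

pair (-12, 21) with sum 9 (|Δ|=1)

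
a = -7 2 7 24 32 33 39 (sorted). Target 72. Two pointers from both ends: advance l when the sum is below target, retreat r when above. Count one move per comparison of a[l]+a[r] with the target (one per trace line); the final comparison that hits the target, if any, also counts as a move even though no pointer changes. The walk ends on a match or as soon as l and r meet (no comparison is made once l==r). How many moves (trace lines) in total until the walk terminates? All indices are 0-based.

l=0 r=6: -7+39=32 <72, l++
l=1 r=6: 2+39=41 <72, l++
l=2 r=6: 7+39=46 <72, l++
l=3 r=6: 24+39=63 <72, l++
l=4 r=6: 32+39=71 <72, l++
l=5 r=6: 33+39=72, found

6 moves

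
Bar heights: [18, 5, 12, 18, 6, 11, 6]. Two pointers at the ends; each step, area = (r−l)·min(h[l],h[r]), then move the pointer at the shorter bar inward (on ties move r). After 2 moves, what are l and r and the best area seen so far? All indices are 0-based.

l=0, r=4, best area=55

[0,6] min(18,6)*6=36 best=36 * → r--
[0,5] min(18,11)*5=55 best=55 * → r--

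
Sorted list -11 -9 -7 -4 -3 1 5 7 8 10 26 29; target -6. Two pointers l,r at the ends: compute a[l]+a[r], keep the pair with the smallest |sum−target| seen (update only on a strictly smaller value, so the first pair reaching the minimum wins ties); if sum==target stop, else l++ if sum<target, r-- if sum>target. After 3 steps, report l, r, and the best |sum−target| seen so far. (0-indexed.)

l=0 r=11: -11+29=18 d=24 *, r--
l=0 r=10: -11+26=15 d=21 *, r--
l=0 r=9: -11+10=-1 d=5 *, r--

l=0, r=8, best |Δ|=5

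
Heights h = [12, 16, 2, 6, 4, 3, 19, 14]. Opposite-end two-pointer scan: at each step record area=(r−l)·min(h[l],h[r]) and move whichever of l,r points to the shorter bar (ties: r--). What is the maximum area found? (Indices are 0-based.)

l=0 r=7: min(12,14)*7=84 best=84 *, l++
l=1 r=7: min(16,14)*6=84 best=84, r--
l=1 r=6: min(16,19)*5=80 best=84, l++
l=2 r=6: min(2,19)*4=8 best=84, l++
l=3 r=6: min(6,19)*3=18 best=84, l++
l=4 r=6: min(4,19)*2=8 best=84, l++
l=5 r=6: min(3,19)*1=3 best=84, l++

max area = 84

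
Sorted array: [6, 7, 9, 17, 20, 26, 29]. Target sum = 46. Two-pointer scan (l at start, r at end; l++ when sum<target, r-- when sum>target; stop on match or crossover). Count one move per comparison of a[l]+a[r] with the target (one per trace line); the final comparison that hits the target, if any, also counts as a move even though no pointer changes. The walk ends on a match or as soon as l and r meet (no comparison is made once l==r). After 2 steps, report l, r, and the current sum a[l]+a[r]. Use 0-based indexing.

l=0 r=6: 6+29=35 <46, l++
l=1 r=6: 7+29=36 <46, l++

l=2, r=6, sum=38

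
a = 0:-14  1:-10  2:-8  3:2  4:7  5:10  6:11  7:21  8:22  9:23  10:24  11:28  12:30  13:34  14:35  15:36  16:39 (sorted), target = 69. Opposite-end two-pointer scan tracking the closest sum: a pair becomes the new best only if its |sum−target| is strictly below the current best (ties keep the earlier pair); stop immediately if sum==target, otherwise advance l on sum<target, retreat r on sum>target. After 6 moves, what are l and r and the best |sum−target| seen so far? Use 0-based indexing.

l=6, r=16, best |Δ|=20

[0,16] -14+39=25 d=44 * → l++
[1,16] -10+39=29 d=40 * → l++
[2,16] -8+39=31 d=38 * → l++
[3,16] 2+39=41 d=28 * → l++
[4,16] 7+39=46 d=23 * → l++
[5,16] 10+39=49 d=20 * → l++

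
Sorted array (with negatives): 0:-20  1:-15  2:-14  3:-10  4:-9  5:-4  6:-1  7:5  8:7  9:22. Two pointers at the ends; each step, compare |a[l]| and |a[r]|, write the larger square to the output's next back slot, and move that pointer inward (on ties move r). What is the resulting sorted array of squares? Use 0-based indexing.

[1, 16, 25, 49, 81, 100, 196, 225, 400, 484]

[0,9] |-20|<=|22| out[9]=484 → r--
[0,8] |-20|>|7| out[8]=400 → l++
[1,8] |-15|>|7| out[7]=225 → l++
[2,8] |-14|>|7| out[6]=196 → l++
[3,8] |-10|>|7| out[5]=100 → l++
[4,8] |-9|>|7| out[4]=81 → l++
[5,8] |-4|<=|7| out[3]=49 → r--
[5,7] |-4|<=|5| out[2]=25 → r--
[5,6] |-4|>|-1| out[1]=16 → l++
[6,6] |-1|<=|-1| out[0]=1 → r--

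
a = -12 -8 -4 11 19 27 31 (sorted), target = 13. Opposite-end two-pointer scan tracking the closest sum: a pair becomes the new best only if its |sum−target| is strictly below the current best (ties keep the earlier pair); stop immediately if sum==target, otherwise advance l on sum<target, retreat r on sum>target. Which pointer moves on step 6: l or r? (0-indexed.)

[0,6] -12+31=19 d=6 * → r--
[0,5] -12+27=15 d=2 * → r--
[0,4] -12+19=7 d=6 → l++
[1,4] -8+19=11 d=2 → l++
[2,4] -4+19=15 d=2 → r--
[2,3] -4+11=7 d=6 → l++

l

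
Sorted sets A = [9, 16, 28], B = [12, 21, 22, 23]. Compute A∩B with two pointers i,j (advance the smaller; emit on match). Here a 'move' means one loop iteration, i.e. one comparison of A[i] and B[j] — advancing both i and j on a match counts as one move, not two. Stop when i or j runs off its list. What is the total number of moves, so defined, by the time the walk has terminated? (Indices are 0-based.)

6 moves

i=0 j=0: 9<12, i++
i=1 j=0: 16>12, j++
i=1 j=1: 16<21, i++
i=2 j=1: 28>21, j++
i=2 j=2: 28>22, j++
i=2 j=3: 28>23, j++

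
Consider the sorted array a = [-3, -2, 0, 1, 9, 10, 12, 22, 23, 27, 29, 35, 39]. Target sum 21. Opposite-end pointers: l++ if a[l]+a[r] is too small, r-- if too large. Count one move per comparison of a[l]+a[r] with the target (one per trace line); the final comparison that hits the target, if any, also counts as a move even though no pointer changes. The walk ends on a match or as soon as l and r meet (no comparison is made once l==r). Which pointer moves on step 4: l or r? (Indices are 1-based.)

r

[1,13] -3+39=36 >21 → r--
[1,12] -3+35=32 >21 → r--
[1,11] -3+29=26 >21 → r--
[1,10] -3+27=24 >21 → r--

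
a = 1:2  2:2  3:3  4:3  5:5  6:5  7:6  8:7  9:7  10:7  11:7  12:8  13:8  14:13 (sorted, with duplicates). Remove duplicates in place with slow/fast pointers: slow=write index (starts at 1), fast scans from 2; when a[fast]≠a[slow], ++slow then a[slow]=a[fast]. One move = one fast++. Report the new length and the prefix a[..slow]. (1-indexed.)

(s=1,f=2) a[fast]=2=a[slow] dup → fast++
(s=1,f=3) a[fast]=3≠a[slow]=2 write a[2]=3 → slow++,fast++
(s=2,f=4) a[fast]=3=a[slow] dup → fast++
(s=2,f=5) a[fast]=5≠a[slow]=3 write a[3]=5 → slow++,fast++
(s=3,f=6) a[fast]=5=a[slow] dup → fast++
(s=3,f=7) a[fast]=6≠a[slow]=5 write a[4]=6 → slow++,fast++
(s=4,f=8) a[fast]=7≠a[slow]=6 write a[5]=7 → slow++,fast++
(s=5,f=9) a[fast]=7=a[slow] dup → fast++
(s=5,f=10) a[fast]=7=a[slow] dup → fast++
(s=5,f=11) a[fast]=7=a[slow] dup → fast++
(s=5,f=12) a[fast]=8≠a[slow]=7 write a[6]=8 → slow++,fast++
(s=6,f=13) a[fast]=8=a[slow] dup → fast++
(s=6,f=14) a[fast]=13≠a[slow]=8 write a[7]=13 → slow++,fast++

length 7; prefix = [2, 3, 5, 6, 7, 8, 13]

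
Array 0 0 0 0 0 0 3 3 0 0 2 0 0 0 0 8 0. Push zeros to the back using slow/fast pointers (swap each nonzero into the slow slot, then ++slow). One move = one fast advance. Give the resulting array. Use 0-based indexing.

slow=0 fast=0: a[fast]=0, fast++
slow=0 fast=1: a[fast]=0, fast++
slow=0 fast=2: a[fast]=0, fast++
slow=0 fast=3: a[fast]=0, fast++
slow=0 fast=4: a[fast]=0, fast++
slow=0 fast=5: a[fast]=0, fast++
slow=0 fast=6: a[fast]=3≠0 swap→a[0]=3, slow++,fast++
slow=1 fast=7: a[fast]=3≠0 swap→a[1]=3, slow++,fast++
slow=2 fast=8: a[fast]=0, fast++
slow=2 fast=9: a[fast]=0, fast++
slow=2 fast=10: a[fast]=2≠0 swap→a[2]=2, slow++,fast++
slow=3 fast=11: a[fast]=0, fast++
slow=3 fast=12: a[fast]=0, fast++
slow=3 fast=13: a[fast]=0, fast++
slow=3 fast=14: a[fast]=0, fast++
slow=3 fast=15: a[fast]=8≠0 swap→a[3]=8, slow++,fast++
slow=4 fast=16: a[fast]=0, fast++

[3, 3, 2, 8, 0, 0, 0, 0, 0, 0, 0, 0, 0, 0, 0, 0, 0]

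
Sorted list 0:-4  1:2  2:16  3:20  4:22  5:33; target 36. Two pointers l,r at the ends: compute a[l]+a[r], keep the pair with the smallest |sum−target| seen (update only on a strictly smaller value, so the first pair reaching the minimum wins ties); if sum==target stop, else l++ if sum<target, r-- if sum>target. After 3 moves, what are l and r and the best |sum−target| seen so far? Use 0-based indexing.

l=2, r=4, best |Δ|=1

l=0 r=5: -4+33=29 d=7 *, l++
l=1 r=5: 2+33=35 d=1 *, l++
l=2 r=5: 16+33=49 d=13, r--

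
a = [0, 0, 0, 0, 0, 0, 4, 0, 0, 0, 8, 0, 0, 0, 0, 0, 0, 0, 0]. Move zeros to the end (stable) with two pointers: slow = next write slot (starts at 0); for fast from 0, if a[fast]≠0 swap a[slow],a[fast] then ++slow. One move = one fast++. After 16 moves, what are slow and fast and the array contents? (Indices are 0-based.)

slow=2, fast=16, a=[4, 8, 0, 0, 0, 0, 0, 0, 0, 0, 0, 0, 0, 0, 0, 0, 0, 0, 0]

(s=0,f=0) a[fast]=0 → fast++
(s=0,f=1) a[fast]=0 → fast++
(s=0,f=2) a[fast]=0 → fast++
(s=0,f=3) a[fast]=0 → fast++
(s=0,f=4) a[fast]=0 → fast++
(s=0,f=5) a[fast]=0 → fast++
(s=0,f=6) a[fast]=4≠0 swap→a[0]=4 → slow++,fast++
(s=1,f=7) a[fast]=0 → fast++
(s=1,f=8) a[fast]=0 → fast++
(s=1,f=9) a[fast]=0 → fast++
(s=1,f=10) a[fast]=8≠0 swap→a[1]=8 → slow++,fast++
(s=2,f=11) a[fast]=0 → fast++
(s=2,f=12) a[fast]=0 → fast++
(s=2,f=13) a[fast]=0 → fast++
(s=2,f=14) a[fast]=0 → fast++
(s=2,f=15) a[fast]=0 → fast++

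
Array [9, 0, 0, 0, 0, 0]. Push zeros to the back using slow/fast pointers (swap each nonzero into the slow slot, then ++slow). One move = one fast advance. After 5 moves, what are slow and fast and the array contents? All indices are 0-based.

slow=1, fast=5, a=[9, 0, 0, 0, 0, 0]

slow=0 fast=0: a[fast]=9≠0 swap→a[0]=9, slow++,fast++
slow=1 fast=1: a[fast]=0, fast++
slow=1 fast=2: a[fast]=0, fast++
slow=1 fast=3: a[fast]=0, fast++
slow=1 fast=4: a[fast]=0, fast++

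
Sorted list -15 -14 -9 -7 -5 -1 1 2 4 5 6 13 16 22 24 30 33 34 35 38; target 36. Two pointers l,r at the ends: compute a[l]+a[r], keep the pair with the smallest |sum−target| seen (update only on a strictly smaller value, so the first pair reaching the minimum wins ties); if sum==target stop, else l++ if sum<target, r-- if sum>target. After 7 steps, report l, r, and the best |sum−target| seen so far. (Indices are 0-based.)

l=6, r=18, best |Δ|=1

l=0 r=19: -15+38=23 d=13 *, l++
l=1 r=19: -14+38=24 d=12 *, l++
l=2 r=19: -9+38=29 d=7 *, l++
l=3 r=19: -7+38=31 d=5 *, l++
l=4 r=19: -5+38=33 d=3 *, l++
l=5 r=19: -1+38=37 d=1 *, r--
l=5 r=18: -1+35=34 d=2, l++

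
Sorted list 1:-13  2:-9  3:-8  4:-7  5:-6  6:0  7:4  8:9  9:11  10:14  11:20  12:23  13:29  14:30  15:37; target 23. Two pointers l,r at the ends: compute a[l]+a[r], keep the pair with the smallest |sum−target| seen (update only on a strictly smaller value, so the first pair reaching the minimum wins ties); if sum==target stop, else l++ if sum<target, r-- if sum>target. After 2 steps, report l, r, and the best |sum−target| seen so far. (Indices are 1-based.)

l=1 r=15: -13+37=24 d=1 *, r--
l=1 r=14: -13+30=17 d=6, l++

l=2, r=14, best |Δ|=1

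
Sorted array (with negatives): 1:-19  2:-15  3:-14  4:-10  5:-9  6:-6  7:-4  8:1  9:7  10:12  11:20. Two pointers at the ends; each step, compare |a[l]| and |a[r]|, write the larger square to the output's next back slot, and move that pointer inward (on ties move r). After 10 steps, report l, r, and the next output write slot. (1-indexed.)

l=8, r=8, next write slot=1

[1,11] |-19|<=|20| out[11]=400 → r--
[1,10] |-19|>|12| out[10]=361 → l++
[2,10] |-15|>|12| out[9]=225 → l++
[3,10] |-14|>|12| out[8]=196 → l++
[4,10] |-10|<=|12| out[7]=144 → r--
[4,9] |-10|>|7| out[6]=100 → l++
[5,9] |-9|>|7| out[5]=81 → l++
[6,9] |-6|<=|7| out[4]=49 → r--
[6,8] |-6|>|1| out[3]=36 → l++
[7,8] |-4|>|1| out[2]=16 → l++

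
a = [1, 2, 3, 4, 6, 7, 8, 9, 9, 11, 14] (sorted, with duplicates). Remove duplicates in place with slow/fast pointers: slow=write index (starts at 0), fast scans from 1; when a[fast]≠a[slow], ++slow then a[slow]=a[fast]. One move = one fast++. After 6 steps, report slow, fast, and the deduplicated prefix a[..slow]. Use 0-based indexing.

slow=6, fast=7, prefix=[1, 2, 3, 4, 6, 7, 8]

slow=0 fast=1: a[fast]=2≠a[slow]=1 write a[1]=2, slow++,fast++
slow=1 fast=2: a[fast]=3≠a[slow]=2 write a[2]=3, slow++,fast++
slow=2 fast=3: a[fast]=4≠a[slow]=3 write a[3]=4, slow++,fast++
slow=3 fast=4: a[fast]=6≠a[slow]=4 write a[4]=6, slow++,fast++
slow=4 fast=5: a[fast]=7≠a[slow]=6 write a[5]=7, slow++,fast++
slow=5 fast=6: a[fast]=8≠a[slow]=7 write a[6]=8, slow++,fast++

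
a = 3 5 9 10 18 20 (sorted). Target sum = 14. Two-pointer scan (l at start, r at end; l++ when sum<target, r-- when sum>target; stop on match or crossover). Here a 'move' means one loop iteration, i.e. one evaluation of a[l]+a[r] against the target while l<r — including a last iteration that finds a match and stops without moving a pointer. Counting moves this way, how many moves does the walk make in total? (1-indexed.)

[1,6] 3+20=23 >14 → r--
[1,5] 3+18=21 >14 → r--
[1,4] 3+10=13 <14 → l++
[2,4] 5+10=15 >14 → r--
[2,3] 5+9=14 → found

5 moves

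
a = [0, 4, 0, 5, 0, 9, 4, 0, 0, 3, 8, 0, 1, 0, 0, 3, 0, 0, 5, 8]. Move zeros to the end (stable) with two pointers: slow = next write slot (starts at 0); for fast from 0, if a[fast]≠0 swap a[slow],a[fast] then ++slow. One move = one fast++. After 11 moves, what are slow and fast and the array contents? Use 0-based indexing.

(s=0,f=0) a[fast]=0 → fast++
(s=0,f=1) a[fast]=4≠0 swap→a[0]=4 → slow++,fast++
(s=1,f=2) a[fast]=0 → fast++
(s=1,f=3) a[fast]=5≠0 swap→a[1]=5 → slow++,fast++
(s=2,f=4) a[fast]=0 → fast++
(s=2,f=5) a[fast]=9≠0 swap→a[2]=9 → slow++,fast++
(s=3,f=6) a[fast]=4≠0 swap→a[3]=4 → slow++,fast++
(s=4,f=7) a[fast]=0 → fast++
(s=4,f=8) a[fast]=0 → fast++
(s=4,f=9) a[fast]=3≠0 swap→a[4]=3 → slow++,fast++
(s=5,f=10) a[fast]=8≠0 swap→a[5]=8 → slow++,fast++

slow=6, fast=11, a=[4, 5, 9, 4, 3, 8, 0, 0, 0, 0, 0, 0, 1, 0, 0, 3, 0, 0, 5, 8]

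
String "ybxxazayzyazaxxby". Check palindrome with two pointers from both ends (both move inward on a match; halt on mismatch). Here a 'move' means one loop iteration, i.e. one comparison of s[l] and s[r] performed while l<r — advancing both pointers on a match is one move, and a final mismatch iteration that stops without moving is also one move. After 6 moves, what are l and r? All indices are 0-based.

l=6, r=10

[0,16] 'y'=='y' → l++,r--
[1,15] 'b'=='b' → l++,r--
[2,14] 'x'=='x' → l++,r--
[3,13] 'x'=='x' → l++,r--
[4,12] 'a'=='a' → l++,r--
[5,11] 'z'=='z' → l++,r--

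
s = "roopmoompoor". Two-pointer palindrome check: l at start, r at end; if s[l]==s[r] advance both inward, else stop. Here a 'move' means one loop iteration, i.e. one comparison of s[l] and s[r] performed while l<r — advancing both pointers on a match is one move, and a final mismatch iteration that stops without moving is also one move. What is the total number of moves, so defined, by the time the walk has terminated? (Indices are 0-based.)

6 moves

[0,11] 'r'=='r' → l++,r--
[1,10] 'o'=='o' → l++,r--
[2,9] 'o'=='o' → l++,r--
[3,8] 'p'=='p' → l++,r--
[4,7] 'm'=='m' → l++,r--
[5,6] 'o'=='o' → l++,r--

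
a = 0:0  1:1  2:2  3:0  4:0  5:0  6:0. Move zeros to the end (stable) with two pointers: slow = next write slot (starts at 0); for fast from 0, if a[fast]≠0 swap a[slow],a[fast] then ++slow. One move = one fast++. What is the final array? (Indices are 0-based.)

[1, 2, 0, 0, 0, 0, 0]

slow=0 fast=0: a[fast]=0, fast++
slow=0 fast=1: a[fast]=1≠0 swap→a[0]=1, slow++,fast++
slow=1 fast=2: a[fast]=2≠0 swap→a[1]=2, slow++,fast++
slow=2 fast=3: a[fast]=0, fast++
slow=2 fast=4: a[fast]=0, fast++
slow=2 fast=5: a[fast]=0, fast++
slow=2 fast=6: a[fast]=0, fast++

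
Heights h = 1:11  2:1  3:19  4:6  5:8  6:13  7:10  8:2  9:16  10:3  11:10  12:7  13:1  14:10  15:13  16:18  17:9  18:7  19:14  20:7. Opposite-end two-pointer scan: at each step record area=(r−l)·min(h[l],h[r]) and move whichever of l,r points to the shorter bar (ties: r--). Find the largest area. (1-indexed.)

[1,20] min(11,7)*19=133 best=133 * → r--
[1,19] min(11,14)*18=198 best=198 * → l++
[2,19] min(1,14)*17=17 best=198 → l++
[3,19] min(19,14)*16=224 best=224 * → r--
[3,18] min(19,7)*15=105 best=224 → r--
[3,17] min(19,9)*14=126 best=224 → r--
[3,16] min(19,18)*13=234 best=234 * → r--
[3,15] min(19,13)*12=156 best=234 → r--
[3,14] min(19,10)*11=110 best=234 → r--
[3,13] min(19,1)*10=10 best=234 → r--
[3,12] min(19,7)*9=63 best=234 → r--
[3,11] min(19,10)*8=80 best=234 → r--
[3,10] min(19,3)*7=21 best=234 → r--
[3,9] min(19,16)*6=96 best=234 → r--
[3,8] min(19,2)*5=10 best=234 → r--
[3,7] min(19,10)*4=40 best=234 → r--
[3,6] min(19,13)*3=39 best=234 → r--
[3,5] min(19,8)*2=16 best=234 → r--
[3,4] min(19,6)*1=6 best=234 → r--

max area = 234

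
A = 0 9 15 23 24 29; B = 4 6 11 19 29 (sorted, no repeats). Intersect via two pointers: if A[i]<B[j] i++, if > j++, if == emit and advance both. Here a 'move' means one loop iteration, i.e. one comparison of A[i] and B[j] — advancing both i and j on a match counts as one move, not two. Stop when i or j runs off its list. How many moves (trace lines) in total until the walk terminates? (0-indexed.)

[i=0,j=0] 0<4 → i++
[i=1,j=0] 9>4 → j++
[i=1,j=1] 9>6 → j++
[i=1,j=2] 9<11 → i++
[i=2,j=2] 15>11 → j++
[i=2,j=3] 15<19 → i++
[i=3,j=3] 23>19 → j++
[i=3,j=4] 23<29 → i++
[i=4,j=4] 24<29 → i++
[i=5,j=4] 29==29 emit → i++,j++

10 moves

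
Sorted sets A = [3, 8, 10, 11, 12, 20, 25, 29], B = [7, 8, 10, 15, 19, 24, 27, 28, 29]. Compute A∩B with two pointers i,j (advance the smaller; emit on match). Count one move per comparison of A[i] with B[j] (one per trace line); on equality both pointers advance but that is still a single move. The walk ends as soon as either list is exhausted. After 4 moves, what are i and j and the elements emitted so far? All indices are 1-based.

i=4, j=4, emitted=[8, 10]

[i=1,j=1] 3<7 → i++
[i=2,j=1] 8>7 → j++
[i=2,j=2] 8==8 emit → i++,j++
[i=3,j=3] 10==10 emit → i++,j++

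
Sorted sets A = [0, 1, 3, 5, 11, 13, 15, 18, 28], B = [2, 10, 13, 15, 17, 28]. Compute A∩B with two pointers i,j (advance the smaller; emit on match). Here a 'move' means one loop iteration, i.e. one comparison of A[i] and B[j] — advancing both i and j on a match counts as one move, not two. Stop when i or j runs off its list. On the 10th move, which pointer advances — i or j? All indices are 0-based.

j

i=0 j=0: 0<2, i++
i=1 j=0: 1<2, i++
i=2 j=0: 3>2, j++
i=2 j=1: 3<10, i++
i=3 j=1: 5<10, i++
i=4 j=1: 11>10, j++
i=4 j=2: 11<13, i++
i=5 j=2: 13==13 emit, i++,j++
i=6 j=3: 15==15 emit, i++,j++
i=7 j=4: 18>17, j++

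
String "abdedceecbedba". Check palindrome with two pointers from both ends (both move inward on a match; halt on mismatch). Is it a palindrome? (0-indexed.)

[0,13] 'a'=='a' → l++,r--
[1,12] 'b'=='b' → l++,r--
[2,11] 'd'=='d' → l++,r--
[3,10] 'e'=='e' → l++,r--
[4,9] 'd'!='b' → stop

not a palindrome (mismatch at 4,9)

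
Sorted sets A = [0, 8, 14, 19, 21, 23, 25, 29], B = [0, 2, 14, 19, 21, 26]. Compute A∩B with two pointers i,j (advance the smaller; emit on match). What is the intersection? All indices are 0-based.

[i=0,j=0] 0==0 emit → i++,j++
[i=1,j=1] 8>2 → j++
[i=1,j=2] 8<14 → i++
[i=2,j=2] 14==14 emit → i++,j++
[i=3,j=3] 19==19 emit → i++,j++
[i=4,j=4] 21==21 emit → i++,j++
[i=5,j=5] 23<26 → i++
[i=6,j=5] 25<26 → i++
[i=7,j=5] 29>26 → j++

intersection = [0, 14, 19, 21]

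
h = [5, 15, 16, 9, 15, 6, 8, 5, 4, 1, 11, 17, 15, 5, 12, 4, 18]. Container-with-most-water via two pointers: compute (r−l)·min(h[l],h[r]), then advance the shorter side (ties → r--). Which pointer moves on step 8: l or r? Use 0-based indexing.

l

[0,16] min(5,18)*16=80 best=80 * → l++
[1,16] min(15,18)*15=225 best=225 * → l++
[2,16] min(16,18)*14=224 best=225 → l++
[3,16] min(9,18)*13=117 best=225 → l++
[4,16] min(15,18)*12=180 best=225 → l++
[5,16] min(6,18)*11=66 best=225 → l++
[6,16] min(8,18)*10=80 best=225 → l++
[7,16] min(5,18)*9=45 best=225 → l++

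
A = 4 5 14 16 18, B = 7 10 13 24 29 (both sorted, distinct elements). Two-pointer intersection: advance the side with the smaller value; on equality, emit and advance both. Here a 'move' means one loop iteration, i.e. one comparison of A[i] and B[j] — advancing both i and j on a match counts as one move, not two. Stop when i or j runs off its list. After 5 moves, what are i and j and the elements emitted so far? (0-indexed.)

i=0 j=0: 4<7, i++
i=1 j=0: 5<7, i++
i=2 j=0: 14>7, j++
i=2 j=1: 14>10, j++
i=2 j=2: 14>13, j++

i=2, j=3, emitted=[]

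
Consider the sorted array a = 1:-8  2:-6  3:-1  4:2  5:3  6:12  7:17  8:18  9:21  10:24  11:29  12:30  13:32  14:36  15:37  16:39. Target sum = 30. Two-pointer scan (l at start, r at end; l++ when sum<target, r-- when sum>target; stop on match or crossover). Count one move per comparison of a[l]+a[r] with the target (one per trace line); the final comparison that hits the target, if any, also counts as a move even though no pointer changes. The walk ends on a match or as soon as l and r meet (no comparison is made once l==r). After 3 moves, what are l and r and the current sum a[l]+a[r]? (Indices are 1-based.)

l=1 r=16: -8+39=31 >30, r--
l=1 r=15: -8+37=29 <30, l++
l=2 r=15: -6+37=31 >30, r--

l=2, r=14, sum=30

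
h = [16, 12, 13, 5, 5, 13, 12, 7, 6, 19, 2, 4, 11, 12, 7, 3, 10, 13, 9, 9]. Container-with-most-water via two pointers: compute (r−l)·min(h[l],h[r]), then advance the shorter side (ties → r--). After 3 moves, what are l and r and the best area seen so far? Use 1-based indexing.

l=1, r=17, best area=221

[1,20] min(16,9)*19=171 best=171 * → r--
[1,19] min(16,9)*18=162 best=171 → r--
[1,18] min(16,13)*17=221 best=221 * → r--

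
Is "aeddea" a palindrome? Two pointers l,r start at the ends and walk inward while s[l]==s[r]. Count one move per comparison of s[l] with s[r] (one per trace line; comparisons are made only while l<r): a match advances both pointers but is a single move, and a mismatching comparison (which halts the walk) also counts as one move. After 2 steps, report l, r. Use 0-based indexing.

[0,5] 'a'=='a' → l++,r--
[1,4] 'e'=='e' → l++,r--

l=2, r=3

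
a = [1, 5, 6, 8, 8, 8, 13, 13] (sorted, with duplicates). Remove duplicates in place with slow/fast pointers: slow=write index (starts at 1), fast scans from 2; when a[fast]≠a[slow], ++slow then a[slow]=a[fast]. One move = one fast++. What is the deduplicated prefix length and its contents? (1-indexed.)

slow=1 fast=2: a[fast]=5≠a[slow]=1 write a[2]=5, slow++,fast++
slow=2 fast=3: a[fast]=6≠a[slow]=5 write a[3]=6, slow++,fast++
slow=3 fast=4: a[fast]=8≠a[slow]=6 write a[4]=8, slow++,fast++
slow=4 fast=5: a[fast]=8=a[slow] dup, fast++
slow=4 fast=6: a[fast]=8=a[slow] dup, fast++
slow=4 fast=7: a[fast]=13≠a[slow]=8 write a[5]=13, slow++,fast++
slow=5 fast=8: a[fast]=13=a[slow] dup, fast++

length 5; prefix = [1, 5, 6, 8, 13]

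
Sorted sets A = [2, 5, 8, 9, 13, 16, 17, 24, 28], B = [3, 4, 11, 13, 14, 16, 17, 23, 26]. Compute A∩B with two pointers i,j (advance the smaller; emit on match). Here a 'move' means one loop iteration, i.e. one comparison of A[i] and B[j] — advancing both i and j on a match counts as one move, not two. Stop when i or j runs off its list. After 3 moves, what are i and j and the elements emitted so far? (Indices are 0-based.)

i=1, j=2, emitted=[]

i=0 j=0: 2<3, i++
i=1 j=0: 5>3, j++
i=1 j=1: 5>4, j++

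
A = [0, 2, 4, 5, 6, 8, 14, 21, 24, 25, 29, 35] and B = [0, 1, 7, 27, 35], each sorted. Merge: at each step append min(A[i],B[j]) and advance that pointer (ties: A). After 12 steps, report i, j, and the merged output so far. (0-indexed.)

i=9, j=3, merged so far=[0, 0, 1, 2, 4, 5, 6, 7, 8, 14, 21, 24]

i=0 j=0: A[i]=0<=B[j]=0 take 0, i++
i=1 j=0: A[i]=2>B[j]=0 take 0, j++
i=1 j=1: A[i]=2>B[j]=1 take 1, j++
i=1 j=2: A[i]=2<=B[j]=7 take 2, i++
i=2 j=2: A[i]=4<=B[j]=7 take 4, i++
i=3 j=2: A[i]=5<=B[j]=7 take 5, i++
i=4 j=2: A[i]=6<=B[j]=7 take 6, i++
i=5 j=2: A[i]=8>B[j]=7 take 7, j++
i=5 j=3: A[i]=8<=B[j]=27 take 8, i++
i=6 j=3: A[i]=14<=B[j]=27 take 14, i++
i=7 j=3: A[i]=21<=B[j]=27 take 21, i++
i=8 j=3: A[i]=24<=B[j]=27 take 24, i++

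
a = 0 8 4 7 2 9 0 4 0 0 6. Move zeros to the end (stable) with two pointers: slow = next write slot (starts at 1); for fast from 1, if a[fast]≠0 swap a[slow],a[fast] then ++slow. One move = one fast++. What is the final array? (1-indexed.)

[8, 4, 7, 2, 9, 4, 6, 0, 0, 0, 0]

slow=1 fast=1: a[fast]=0, fast++
slow=1 fast=2: a[fast]=8≠0 swap→a[1]=8, slow++,fast++
slow=2 fast=3: a[fast]=4≠0 swap→a[2]=4, slow++,fast++
slow=3 fast=4: a[fast]=7≠0 swap→a[3]=7, slow++,fast++
slow=4 fast=5: a[fast]=2≠0 swap→a[4]=2, slow++,fast++
slow=5 fast=6: a[fast]=9≠0 swap→a[5]=9, slow++,fast++
slow=6 fast=7: a[fast]=0, fast++
slow=6 fast=8: a[fast]=4≠0 swap→a[6]=4, slow++,fast++
slow=7 fast=9: a[fast]=0, fast++
slow=7 fast=10: a[fast]=0, fast++
slow=7 fast=11: a[fast]=6≠0 swap→a[7]=6, slow++,fast++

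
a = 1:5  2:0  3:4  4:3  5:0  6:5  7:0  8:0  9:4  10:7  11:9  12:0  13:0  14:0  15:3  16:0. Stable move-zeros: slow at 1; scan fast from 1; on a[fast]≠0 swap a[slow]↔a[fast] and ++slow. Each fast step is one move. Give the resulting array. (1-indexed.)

[5, 4, 3, 5, 4, 7, 9, 3, 0, 0, 0, 0, 0, 0, 0, 0]

slow=1 fast=1: a[fast]=5≠0 swap→a[1]=5, slow++,fast++
slow=2 fast=2: a[fast]=0, fast++
slow=2 fast=3: a[fast]=4≠0 swap→a[2]=4, slow++,fast++
slow=3 fast=4: a[fast]=3≠0 swap→a[3]=3, slow++,fast++
slow=4 fast=5: a[fast]=0, fast++
slow=4 fast=6: a[fast]=5≠0 swap→a[4]=5, slow++,fast++
slow=5 fast=7: a[fast]=0, fast++
slow=5 fast=8: a[fast]=0, fast++
slow=5 fast=9: a[fast]=4≠0 swap→a[5]=4, slow++,fast++
slow=6 fast=10: a[fast]=7≠0 swap→a[6]=7, slow++,fast++
slow=7 fast=11: a[fast]=9≠0 swap→a[7]=9, slow++,fast++
slow=8 fast=12: a[fast]=0, fast++
slow=8 fast=13: a[fast]=0, fast++
slow=8 fast=14: a[fast]=0, fast++
slow=8 fast=15: a[fast]=3≠0 swap→a[8]=3, slow++,fast++
slow=9 fast=16: a[fast]=0, fast++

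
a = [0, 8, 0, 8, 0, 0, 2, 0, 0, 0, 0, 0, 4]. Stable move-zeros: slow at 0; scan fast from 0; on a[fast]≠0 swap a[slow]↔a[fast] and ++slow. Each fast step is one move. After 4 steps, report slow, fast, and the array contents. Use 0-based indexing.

slow=2, fast=4, a=[8, 8, 0, 0, 0, 0, 2, 0, 0, 0, 0, 0, 4]

slow=0 fast=0: a[fast]=0, fast++
slow=0 fast=1: a[fast]=8≠0 swap→a[0]=8, slow++,fast++
slow=1 fast=2: a[fast]=0, fast++
slow=1 fast=3: a[fast]=8≠0 swap→a[1]=8, slow++,fast++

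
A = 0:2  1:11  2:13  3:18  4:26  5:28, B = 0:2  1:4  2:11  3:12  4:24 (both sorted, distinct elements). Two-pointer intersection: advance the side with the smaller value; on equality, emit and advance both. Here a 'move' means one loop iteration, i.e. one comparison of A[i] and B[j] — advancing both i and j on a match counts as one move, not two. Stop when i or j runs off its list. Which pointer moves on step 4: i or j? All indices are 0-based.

[i=0,j=0] 2==2 emit → i++,j++
[i=1,j=1] 11>4 → j++
[i=1,j=2] 11==11 emit → i++,j++
[i=2,j=3] 13>12 → j++

j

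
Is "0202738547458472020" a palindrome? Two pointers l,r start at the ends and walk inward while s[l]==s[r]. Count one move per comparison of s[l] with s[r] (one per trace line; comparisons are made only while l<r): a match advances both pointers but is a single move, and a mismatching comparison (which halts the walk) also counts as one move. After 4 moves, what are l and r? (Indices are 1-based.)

[1,19] '0'=='0' → l++,r--
[2,18] '2'=='2' → l++,r--
[3,17] '0'=='0' → l++,r--
[4,16] '2'=='2' → l++,r--

l=5, r=15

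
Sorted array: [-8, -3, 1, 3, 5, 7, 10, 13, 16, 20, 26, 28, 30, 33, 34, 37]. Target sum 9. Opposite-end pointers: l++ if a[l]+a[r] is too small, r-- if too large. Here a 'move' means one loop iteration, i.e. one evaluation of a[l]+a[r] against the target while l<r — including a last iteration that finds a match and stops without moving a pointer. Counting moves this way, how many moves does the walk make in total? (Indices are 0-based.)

l=0 r=15: -8+37=29 >9, r--
l=0 r=14: -8+34=26 >9, r--
l=0 r=13: -8+33=25 >9, r--
l=0 r=12: -8+30=22 >9, r--
l=0 r=11: -8+28=20 >9, r--
l=0 r=10: -8+26=18 >9, r--
l=0 r=9: -8+20=12 >9, r--
l=0 r=8: -8+16=8 <9, l++
l=1 r=8: -3+16=13 >9, r--
l=1 r=7: -3+13=10 >9, r--
l=1 r=6: -3+10=7 <9, l++
l=2 r=6: 1+10=11 >9, r--
l=2 r=5: 1+7=8 <9, l++
l=3 r=5: 3+7=10 >9, r--
l=3 r=4: 3+5=8 <9, l++

15 moves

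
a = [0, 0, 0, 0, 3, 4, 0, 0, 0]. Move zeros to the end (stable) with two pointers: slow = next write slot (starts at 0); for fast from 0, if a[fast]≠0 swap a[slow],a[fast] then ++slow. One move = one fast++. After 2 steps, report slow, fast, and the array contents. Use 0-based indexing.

slow=0, fast=2, a=[0, 0, 0, 0, 3, 4, 0, 0, 0]

slow=0 fast=0: a[fast]=0, fast++
slow=0 fast=1: a[fast]=0, fast++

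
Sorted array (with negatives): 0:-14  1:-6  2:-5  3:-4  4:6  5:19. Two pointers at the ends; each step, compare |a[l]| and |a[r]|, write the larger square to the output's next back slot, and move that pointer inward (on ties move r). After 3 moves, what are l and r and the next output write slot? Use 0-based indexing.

[0,5] |-14|<=|19| out[5]=361 → r--
[0,4] |-14|>|6| out[4]=196 → l++
[1,4] |-6|<=|6| out[3]=36 → r--

l=1, r=3, next write slot=2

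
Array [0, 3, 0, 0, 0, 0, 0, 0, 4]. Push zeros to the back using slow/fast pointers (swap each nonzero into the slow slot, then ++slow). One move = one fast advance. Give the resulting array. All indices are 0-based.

(s=0,f=0) a[fast]=0 → fast++
(s=0,f=1) a[fast]=3≠0 swap→a[0]=3 → slow++,fast++
(s=1,f=2) a[fast]=0 → fast++
(s=1,f=3) a[fast]=0 → fast++
(s=1,f=4) a[fast]=0 → fast++
(s=1,f=5) a[fast]=0 → fast++
(s=1,f=6) a[fast]=0 → fast++
(s=1,f=7) a[fast]=0 → fast++
(s=1,f=8) a[fast]=4≠0 swap→a[1]=4 → slow++,fast++

[3, 4, 0, 0, 0, 0, 0, 0, 0]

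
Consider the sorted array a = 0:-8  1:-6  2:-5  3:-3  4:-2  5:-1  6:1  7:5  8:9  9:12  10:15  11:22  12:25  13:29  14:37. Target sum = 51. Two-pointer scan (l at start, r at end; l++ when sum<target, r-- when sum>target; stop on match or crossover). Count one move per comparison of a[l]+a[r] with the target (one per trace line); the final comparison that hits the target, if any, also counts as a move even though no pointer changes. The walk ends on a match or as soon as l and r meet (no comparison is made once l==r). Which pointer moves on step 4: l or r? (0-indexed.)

l

[0,14] -8+37=29 <51 → l++
[1,14] -6+37=31 <51 → l++
[2,14] -5+37=32 <51 → l++
[3,14] -3+37=34 <51 → l++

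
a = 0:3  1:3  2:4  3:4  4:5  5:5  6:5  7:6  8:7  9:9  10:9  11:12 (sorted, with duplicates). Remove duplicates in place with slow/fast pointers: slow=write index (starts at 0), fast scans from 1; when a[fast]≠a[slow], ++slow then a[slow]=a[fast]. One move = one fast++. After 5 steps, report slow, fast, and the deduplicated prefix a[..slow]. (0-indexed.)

slow=2, fast=6, prefix=[3, 4, 5]

slow=0 fast=1: a[fast]=3=a[slow] dup, fast++
slow=0 fast=2: a[fast]=4≠a[slow]=3 write a[1]=4, slow++,fast++
slow=1 fast=3: a[fast]=4=a[slow] dup, fast++
slow=1 fast=4: a[fast]=5≠a[slow]=4 write a[2]=5, slow++,fast++
slow=2 fast=5: a[fast]=5=a[slow] dup, fast++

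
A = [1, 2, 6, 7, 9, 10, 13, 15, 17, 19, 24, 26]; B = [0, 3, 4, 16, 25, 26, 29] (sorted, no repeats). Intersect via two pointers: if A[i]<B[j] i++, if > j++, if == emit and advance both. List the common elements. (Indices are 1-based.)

intersection = [26]

i=1 j=1: 1>0, j++
i=1 j=2: 1<3, i++
i=2 j=2: 2<3, i++
i=3 j=2: 6>3, j++
i=3 j=3: 6>4, j++
i=3 j=4: 6<16, i++
i=4 j=4: 7<16, i++
i=5 j=4: 9<16, i++
i=6 j=4: 10<16, i++
i=7 j=4: 13<16, i++
i=8 j=4: 15<16, i++
i=9 j=4: 17>16, j++
i=9 j=5: 17<25, i++
i=10 j=5: 19<25, i++
i=11 j=5: 24<25, i++
i=12 j=5: 26>25, j++
i=12 j=6: 26==26 emit, i++,j++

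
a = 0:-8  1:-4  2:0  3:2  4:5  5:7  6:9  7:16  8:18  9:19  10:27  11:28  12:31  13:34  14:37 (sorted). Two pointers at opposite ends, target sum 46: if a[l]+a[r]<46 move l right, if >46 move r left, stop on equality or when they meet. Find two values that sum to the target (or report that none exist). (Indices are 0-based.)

(9, 37)

l=0 r=14: -8+37=29 <46, l++
l=1 r=14: -4+37=33 <46, l++
l=2 r=14: 0+37=37 <46, l++
l=3 r=14: 2+37=39 <46, l++
l=4 r=14: 5+37=42 <46, l++
l=5 r=14: 7+37=44 <46, l++
l=6 r=14: 9+37=46, found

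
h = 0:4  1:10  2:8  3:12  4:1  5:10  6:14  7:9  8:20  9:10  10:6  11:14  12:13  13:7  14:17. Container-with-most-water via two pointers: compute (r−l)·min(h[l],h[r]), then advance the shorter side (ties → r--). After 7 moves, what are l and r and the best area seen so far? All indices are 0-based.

l=7, r=14, best area=132

[0,14] min(4,17)*14=56 best=56 * → l++
[1,14] min(10,17)*13=130 best=130 * → l++
[2,14] min(8,17)*12=96 best=130 → l++
[3,14] min(12,17)*11=132 best=132 * → l++
[4,14] min(1,17)*10=10 best=132 → l++
[5,14] min(10,17)*9=90 best=132 → l++
[6,14] min(14,17)*8=112 best=132 → l++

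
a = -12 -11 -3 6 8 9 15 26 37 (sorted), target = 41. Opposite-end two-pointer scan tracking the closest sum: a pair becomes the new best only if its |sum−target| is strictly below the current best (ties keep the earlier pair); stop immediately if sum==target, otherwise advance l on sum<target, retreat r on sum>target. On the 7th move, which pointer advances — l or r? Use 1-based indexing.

l

[1,9] -12+37=25 d=16 * → l++
[2,9] -11+37=26 d=15 * → l++
[3,9] -3+37=34 d=7 * → l++
[4,9] 6+37=43 d=2 * → r--
[4,8] 6+26=32 d=9 → l++
[5,8] 8+26=34 d=7 → l++
[6,8] 9+26=35 d=6 → l++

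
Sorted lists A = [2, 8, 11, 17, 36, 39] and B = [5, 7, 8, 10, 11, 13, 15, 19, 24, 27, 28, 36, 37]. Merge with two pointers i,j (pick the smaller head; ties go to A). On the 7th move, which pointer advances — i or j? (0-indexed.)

i

[i=0,j=0] A[i]=2<=B[j]=5 take 2 → i++
[i=1,j=0] A[i]=8>B[j]=5 take 5 → j++
[i=1,j=1] A[i]=8>B[j]=7 take 7 → j++
[i=1,j=2] A[i]=8<=B[j]=8 take 8 → i++
[i=2,j=2] A[i]=11>B[j]=8 take 8 → j++
[i=2,j=3] A[i]=11>B[j]=10 take 10 → j++
[i=2,j=4] A[i]=11<=B[j]=11 take 11 → i++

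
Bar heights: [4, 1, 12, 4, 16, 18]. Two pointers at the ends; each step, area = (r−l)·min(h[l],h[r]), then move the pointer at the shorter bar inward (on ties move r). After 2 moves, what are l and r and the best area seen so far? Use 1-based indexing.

[1,6] min(4,18)*5=20 best=20 * → l++
[2,6] min(1,18)*4=4 best=20 → l++

l=3, r=6, best area=20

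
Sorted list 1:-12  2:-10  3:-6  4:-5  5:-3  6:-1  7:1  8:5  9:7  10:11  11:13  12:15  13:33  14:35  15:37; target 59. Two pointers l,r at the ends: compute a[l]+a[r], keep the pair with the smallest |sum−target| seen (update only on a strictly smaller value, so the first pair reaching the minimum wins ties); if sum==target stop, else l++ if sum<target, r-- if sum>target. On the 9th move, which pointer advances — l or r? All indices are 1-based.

l

[1,15] -12+37=25 d=34 * → l++
[2,15] -10+37=27 d=32 * → l++
[3,15] -6+37=31 d=28 * → l++
[4,15] -5+37=32 d=27 * → l++
[5,15] -3+37=34 d=25 * → l++
[6,15] -1+37=36 d=23 * → l++
[7,15] 1+37=38 d=21 * → l++
[8,15] 5+37=42 d=17 * → l++
[9,15] 7+37=44 d=15 * → l++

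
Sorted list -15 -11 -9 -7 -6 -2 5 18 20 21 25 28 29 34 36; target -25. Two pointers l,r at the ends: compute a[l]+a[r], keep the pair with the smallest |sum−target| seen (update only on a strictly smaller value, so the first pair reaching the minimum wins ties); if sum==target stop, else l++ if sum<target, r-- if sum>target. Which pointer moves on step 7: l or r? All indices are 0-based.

r

[0,14] -15+36=21 d=46 * → r--
[0,13] -15+34=19 d=44 * → r--
[0,12] -15+29=14 d=39 * → r--
[0,11] -15+28=13 d=38 * → r--
[0,10] -15+25=10 d=35 * → r--
[0,9] -15+21=6 d=31 * → r--
[0,8] -15+20=5 d=30 * → r--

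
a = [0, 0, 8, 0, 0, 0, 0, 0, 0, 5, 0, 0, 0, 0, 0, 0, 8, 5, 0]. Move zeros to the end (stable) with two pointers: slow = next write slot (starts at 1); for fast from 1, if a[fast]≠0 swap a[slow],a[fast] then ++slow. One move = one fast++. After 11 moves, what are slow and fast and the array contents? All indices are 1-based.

slow=3, fast=12, a=[8, 5, 0, 0, 0, 0, 0, 0, 0, 0, 0, 0, 0, 0, 0, 0, 8, 5, 0]

(s=1,f=1) a[fast]=0 → fast++
(s=1,f=2) a[fast]=0 → fast++
(s=1,f=3) a[fast]=8≠0 swap→a[1]=8 → slow++,fast++
(s=2,f=4) a[fast]=0 → fast++
(s=2,f=5) a[fast]=0 → fast++
(s=2,f=6) a[fast]=0 → fast++
(s=2,f=7) a[fast]=0 → fast++
(s=2,f=8) a[fast]=0 → fast++
(s=2,f=9) a[fast]=0 → fast++
(s=2,f=10) a[fast]=5≠0 swap→a[2]=5 → slow++,fast++
(s=3,f=11) a[fast]=0 → fast++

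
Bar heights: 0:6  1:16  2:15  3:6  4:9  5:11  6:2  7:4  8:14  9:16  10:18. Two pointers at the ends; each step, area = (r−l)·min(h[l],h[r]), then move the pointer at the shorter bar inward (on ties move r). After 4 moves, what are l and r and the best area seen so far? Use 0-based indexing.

[0,10] min(6,18)*10=60 best=60 * → l++
[1,10] min(16,18)*9=144 best=144 * → l++
[2,10] min(15,18)*8=120 best=144 → l++
[3,10] min(6,18)*7=42 best=144 → l++

l=4, r=10, best area=144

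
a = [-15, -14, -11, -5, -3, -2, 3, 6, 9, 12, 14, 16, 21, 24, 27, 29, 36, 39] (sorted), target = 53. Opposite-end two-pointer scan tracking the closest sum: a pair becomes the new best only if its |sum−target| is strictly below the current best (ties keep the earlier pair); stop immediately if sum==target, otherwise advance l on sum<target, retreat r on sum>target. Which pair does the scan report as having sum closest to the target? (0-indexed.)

pair (14, 39) with sum 53 (|Δ|=0)

l=0 r=17: -15+39=24 d=29 *, l++
l=1 r=17: -14+39=25 d=28 *, l++
l=2 r=17: -11+39=28 d=25 *, l++
l=3 r=17: -5+39=34 d=19 *, l++
l=4 r=17: -3+39=36 d=17 *, l++
l=5 r=17: -2+39=37 d=16 *, l++
l=6 r=17: 3+39=42 d=11 *, l++
l=7 r=17: 6+39=45 d=8 *, l++
l=8 r=17: 9+39=48 d=5 *, l++
l=9 r=17: 12+39=51 d=2 *, l++
l=10 r=17: 14+39=53 d=0 *, stop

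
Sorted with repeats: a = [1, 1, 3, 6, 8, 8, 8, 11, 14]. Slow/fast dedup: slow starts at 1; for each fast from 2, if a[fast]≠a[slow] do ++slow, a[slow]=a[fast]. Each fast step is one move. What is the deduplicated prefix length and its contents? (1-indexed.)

slow=1 fast=2: a[fast]=1=a[slow] dup, fast++
slow=1 fast=3: a[fast]=3≠a[slow]=1 write a[2]=3, slow++,fast++
slow=2 fast=4: a[fast]=6≠a[slow]=3 write a[3]=6, slow++,fast++
slow=3 fast=5: a[fast]=8≠a[slow]=6 write a[4]=8, slow++,fast++
slow=4 fast=6: a[fast]=8=a[slow] dup, fast++
slow=4 fast=7: a[fast]=8=a[slow] dup, fast++
slow=4 fast=8: a[fast]=11≠a[slow]=8 write a[5]=11, slow++,fast++
slow=5 fast=9: a[fast]=14≠a[slow]=11 write a[6]=14, slow++,fast++

length 6; prefix = [1, 3, 6, 8, 11, 14]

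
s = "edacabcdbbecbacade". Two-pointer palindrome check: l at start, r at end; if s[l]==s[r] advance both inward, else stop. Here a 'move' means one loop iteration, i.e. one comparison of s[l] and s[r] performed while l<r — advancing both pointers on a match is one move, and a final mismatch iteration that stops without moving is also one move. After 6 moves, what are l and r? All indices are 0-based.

l=6, r=11

[0,17] 'e'=='e' → l++,r--
[1,16] 'd'=='d' → l++,r--
[2,15] 'a'=='a' → l++,r--
[3,14] 'c'=='c' → l++,r--
[4,13] 'a'=='a' → l++,r--
[5,12] 'b'=='b' → l++,r--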